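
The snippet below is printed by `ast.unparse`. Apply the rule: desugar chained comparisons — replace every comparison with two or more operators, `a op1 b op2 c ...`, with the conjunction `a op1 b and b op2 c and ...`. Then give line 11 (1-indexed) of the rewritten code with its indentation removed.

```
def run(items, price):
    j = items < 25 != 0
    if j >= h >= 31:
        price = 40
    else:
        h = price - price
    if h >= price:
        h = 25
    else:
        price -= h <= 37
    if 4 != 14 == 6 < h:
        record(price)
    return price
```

if 4 != 14 and 14 == 6 and (6 < h):

Transformed code:
def run(items, price):
    j = items < 25 and 25 != 0
    if j >= h and h >= 31:
        price = 40
    else:
        h = price - price
    if h >= price:
        h = 25
    else:
        price -= h <= 37
    if 4 != 14 and 14 == 6 and (6 < h):
        record(price)
    return price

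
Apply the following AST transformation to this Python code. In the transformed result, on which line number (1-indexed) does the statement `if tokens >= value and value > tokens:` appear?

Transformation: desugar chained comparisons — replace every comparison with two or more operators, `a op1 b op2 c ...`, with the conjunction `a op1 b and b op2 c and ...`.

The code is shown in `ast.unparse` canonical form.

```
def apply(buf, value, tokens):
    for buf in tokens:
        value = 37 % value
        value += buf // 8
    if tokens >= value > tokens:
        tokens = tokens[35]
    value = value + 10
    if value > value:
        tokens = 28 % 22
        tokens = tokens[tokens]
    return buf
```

5

Transformed code:
def apply(buf, value, tokens):
    for buf in tokens:
        value = 37 % value
        value += buf // 8
    if tokens >= value and value > tokens:
        tokens = tokens[35]
    value = value + 10
    if value > value:
        tokens = 28 % 22
        tokens = tokens[tokens]
    return buf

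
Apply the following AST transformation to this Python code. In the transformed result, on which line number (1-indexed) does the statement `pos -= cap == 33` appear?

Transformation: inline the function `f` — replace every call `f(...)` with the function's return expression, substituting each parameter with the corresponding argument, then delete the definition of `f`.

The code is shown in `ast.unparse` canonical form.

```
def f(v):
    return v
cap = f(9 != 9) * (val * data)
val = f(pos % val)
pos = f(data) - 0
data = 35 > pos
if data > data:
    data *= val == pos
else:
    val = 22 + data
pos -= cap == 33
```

Transformed code:
cap = (9 != 9) * (val * data)
val = pos % val
pos = data - 0
data = 35 > pos
if data > data:
    data *= val == pos
else:
    val = 22 + data
pos -= cap == 33

9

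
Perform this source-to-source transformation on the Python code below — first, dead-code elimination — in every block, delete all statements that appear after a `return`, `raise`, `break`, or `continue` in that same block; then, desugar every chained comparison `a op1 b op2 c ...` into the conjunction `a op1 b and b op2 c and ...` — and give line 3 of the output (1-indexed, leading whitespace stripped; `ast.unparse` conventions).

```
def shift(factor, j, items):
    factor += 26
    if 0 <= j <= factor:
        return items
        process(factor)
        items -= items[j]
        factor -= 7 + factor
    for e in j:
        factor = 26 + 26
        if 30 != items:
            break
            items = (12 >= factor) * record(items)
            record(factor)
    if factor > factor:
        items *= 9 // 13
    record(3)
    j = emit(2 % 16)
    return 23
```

if 0 <= j and j <= factor:

Transformed code:
def shift(factor, j, items):
    factor += 26
    if 0 <= j and j <= factor:
        return items
    for e in j:
        factor = 26 + 26
        if 30 != items:
            break
    if factor > factor:
        items *= 9 // 13
    record(3)
    j = emit(2 % 16)
    return 23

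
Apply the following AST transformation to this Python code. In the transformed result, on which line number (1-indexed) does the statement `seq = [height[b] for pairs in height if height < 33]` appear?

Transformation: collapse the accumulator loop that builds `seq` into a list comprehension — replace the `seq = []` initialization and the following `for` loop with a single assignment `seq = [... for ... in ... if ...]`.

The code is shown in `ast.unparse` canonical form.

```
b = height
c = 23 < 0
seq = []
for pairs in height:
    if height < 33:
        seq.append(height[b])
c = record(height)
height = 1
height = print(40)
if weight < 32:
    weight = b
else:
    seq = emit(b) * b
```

Transformed code:
b = height
c = 23 < 0
seq = [height[b] for pairs in height if height < 33]
c = record(height)
height = 1
height = print(40)
if weight < 32:
    weight = b
else:
    seq = emit(b) * b

3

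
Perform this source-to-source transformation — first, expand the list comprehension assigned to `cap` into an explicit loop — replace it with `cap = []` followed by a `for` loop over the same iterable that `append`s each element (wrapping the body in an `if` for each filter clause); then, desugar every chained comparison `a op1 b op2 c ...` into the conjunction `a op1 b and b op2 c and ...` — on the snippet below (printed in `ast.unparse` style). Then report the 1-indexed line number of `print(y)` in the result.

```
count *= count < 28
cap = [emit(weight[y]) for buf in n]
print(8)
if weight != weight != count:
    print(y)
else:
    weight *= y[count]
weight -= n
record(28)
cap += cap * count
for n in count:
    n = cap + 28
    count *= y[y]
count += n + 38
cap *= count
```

Transformed code:
count *= count < 28
cap = []
for buf in n:
    cap.append(emit(weight[y]))
print(8)
if weight != weight and weight != count:
    print(y)
else:
    weight *= y[count]
weight -= n
record(28)
cap += cap * count
for n in count:
    n = cap + 28
    count *= y[y]
count += n + 38
cap *= count

7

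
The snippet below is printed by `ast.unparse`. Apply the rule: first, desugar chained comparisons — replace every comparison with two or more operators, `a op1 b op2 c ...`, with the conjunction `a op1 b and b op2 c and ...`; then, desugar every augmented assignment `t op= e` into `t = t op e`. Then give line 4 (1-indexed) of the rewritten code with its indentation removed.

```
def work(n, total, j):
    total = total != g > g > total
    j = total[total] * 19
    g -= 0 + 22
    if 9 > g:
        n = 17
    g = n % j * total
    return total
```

Transformed code:
def work(n, total, j):
    total = total != g and g > g and (g > total)
    j = total[total] * 19
    g = g - (0 + 22)
    if 9 > g:
        n = 17
    g = n % j * total
    return total

g = g - (0 + 22)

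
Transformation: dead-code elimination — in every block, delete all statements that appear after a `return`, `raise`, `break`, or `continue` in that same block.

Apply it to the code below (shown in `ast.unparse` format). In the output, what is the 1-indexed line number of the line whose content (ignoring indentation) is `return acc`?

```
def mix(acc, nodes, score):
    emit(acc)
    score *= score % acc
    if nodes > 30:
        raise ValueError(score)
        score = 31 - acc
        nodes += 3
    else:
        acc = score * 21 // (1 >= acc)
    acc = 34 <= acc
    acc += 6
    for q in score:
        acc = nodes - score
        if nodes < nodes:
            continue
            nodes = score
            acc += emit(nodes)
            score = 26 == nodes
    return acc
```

14

Transformed code:
def mix(acc, nodes, score):
    emit(acc)
    score *= score % acc
    if nodes > 30:
        raise ValueError(score)
    else:
        acc = score * 21 // (1 >= acc)
    acc = 34 <= acc
    acc += 6
    for q in score:
        acc = nodes - score
        if nodes < nodes:
            continue
    return acc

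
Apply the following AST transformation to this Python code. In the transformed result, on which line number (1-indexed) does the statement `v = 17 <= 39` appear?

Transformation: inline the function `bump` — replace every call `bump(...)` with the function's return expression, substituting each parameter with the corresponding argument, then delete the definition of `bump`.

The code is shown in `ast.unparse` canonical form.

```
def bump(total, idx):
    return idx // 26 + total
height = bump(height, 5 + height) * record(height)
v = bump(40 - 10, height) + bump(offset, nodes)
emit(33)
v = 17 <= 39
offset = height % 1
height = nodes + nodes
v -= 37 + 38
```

Transformed code:
height = ((5 + height) // 26 + height) * record(height)
v = height // 26 + (40 - 10) + (nodes // 26 + offset)
emit(33)
v = 17 <= 39
offset = height % 1
height = nodes + nodes
v -= 37 + 38

4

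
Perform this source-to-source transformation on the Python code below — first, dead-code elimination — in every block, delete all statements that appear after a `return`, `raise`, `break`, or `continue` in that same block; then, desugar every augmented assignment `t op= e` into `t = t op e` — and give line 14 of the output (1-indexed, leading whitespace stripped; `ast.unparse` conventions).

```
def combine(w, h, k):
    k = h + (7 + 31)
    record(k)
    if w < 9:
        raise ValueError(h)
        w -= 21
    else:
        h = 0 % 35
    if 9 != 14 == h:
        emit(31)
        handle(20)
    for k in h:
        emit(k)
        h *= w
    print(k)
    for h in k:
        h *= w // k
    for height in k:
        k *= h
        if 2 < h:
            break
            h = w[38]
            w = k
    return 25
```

Transformed code:
def combine(w, h, k):
    k = h + (7 + 31)
    record(k)
    if w < 9:
        raise ValueError(h)
    else:
        h = 0 % 35
    if 9 != 14 == h:
        emit(31)
        handle(20)
    for k in h:
        emit(k)
        h = h * w
    print(k)
    for h in k:
        h = h * (w // k)
    for height in k:
        k = k * h
        if 2 < h:
            break
    return 25

print(k)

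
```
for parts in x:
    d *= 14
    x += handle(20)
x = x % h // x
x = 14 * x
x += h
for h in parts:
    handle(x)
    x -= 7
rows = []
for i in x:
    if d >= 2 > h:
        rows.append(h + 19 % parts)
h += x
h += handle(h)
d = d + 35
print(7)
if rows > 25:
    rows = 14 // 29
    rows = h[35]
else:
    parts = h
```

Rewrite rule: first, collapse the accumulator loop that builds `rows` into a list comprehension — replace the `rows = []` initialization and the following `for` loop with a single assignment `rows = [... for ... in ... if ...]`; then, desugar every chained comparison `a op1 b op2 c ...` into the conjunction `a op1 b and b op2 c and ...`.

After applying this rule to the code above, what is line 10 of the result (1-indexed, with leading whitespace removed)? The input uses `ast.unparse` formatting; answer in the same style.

Transformed code:
for parts in x:
    d *= 14
    x += handle(20)
x = x % h // x
x = 14 * x
x += h
for h in parts:
    handle(x)
    x -= 7
rows = [h + 19 % parts for i in x if d >= 2 and 2 > h]
h += x
h += handle(h)
d = d + 35
print(7)
if rows > 25:
    rows = 14 // 29
    rows = h[35]
else:
    parts = h

rows = [h + 19 % parts for i in x if d >= 2 and 2 > h]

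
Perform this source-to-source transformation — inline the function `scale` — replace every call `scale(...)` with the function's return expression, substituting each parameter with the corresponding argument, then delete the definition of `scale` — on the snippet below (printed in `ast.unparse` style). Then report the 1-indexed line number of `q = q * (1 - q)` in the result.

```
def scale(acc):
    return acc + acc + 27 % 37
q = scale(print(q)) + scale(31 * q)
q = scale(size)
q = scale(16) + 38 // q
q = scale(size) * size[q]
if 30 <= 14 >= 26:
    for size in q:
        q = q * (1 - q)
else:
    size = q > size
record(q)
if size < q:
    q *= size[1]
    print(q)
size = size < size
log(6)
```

Transformed code:
q = print(q) + print(q) + 27 % 37 + (31 * q + 31 * q + 27 % 37)
q = size + size + 27 % 37
q = 16 + 16 + 27 % 37 + 38 // q
q = (size + size + 27 % 37) * size[q]
if 30 <= 14 >= 26:
    for size in q:
        q = q * (1 - q)
else:
    size = q > size
record(q)
if size < q:
    q *= size[1]
    print(q)
size = size < size
log(6)

7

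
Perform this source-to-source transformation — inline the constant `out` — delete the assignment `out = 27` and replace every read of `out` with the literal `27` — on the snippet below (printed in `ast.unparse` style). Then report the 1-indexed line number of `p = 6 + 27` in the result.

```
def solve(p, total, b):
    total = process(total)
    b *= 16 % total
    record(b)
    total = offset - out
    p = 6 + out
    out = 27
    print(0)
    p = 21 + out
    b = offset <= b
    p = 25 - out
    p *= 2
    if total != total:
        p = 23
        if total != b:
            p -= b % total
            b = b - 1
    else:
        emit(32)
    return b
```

6

Transformed code:
def solve(p, total, b):
    total = process(total)
    b *= 16 % total
    record(b)
    total = offset - 27
    p = 6 + 27
    print(0)
    p = 21 + 27
    b = offset <= b
    p = 25 - 27
    p *= 2
    if total != total:
        p = 23
        if total != b:
            p -= b % total
            b = b - 1
    else:
        emit(32)
    return b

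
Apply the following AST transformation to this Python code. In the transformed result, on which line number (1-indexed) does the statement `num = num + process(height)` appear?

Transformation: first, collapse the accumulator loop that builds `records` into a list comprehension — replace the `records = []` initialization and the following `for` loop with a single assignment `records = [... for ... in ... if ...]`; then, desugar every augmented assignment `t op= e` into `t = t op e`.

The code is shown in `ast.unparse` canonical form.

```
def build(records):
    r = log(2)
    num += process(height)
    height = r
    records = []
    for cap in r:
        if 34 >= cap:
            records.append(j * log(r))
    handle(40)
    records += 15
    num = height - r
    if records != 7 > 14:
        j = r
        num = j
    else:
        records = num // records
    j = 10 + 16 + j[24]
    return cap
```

3

Transformed code:
def build(records):
    r = log(2)
    num = num + process(height)
    height = r
    records = [j * log(r) for cap in r if 34 >= cap]
    handle(40)
    records = records + 15
    num = height - r
    if records != 7 > 14:
        j = r
        num = j
    else:
        records = num // records
    j = 10 + 16 + j[24]
    return cap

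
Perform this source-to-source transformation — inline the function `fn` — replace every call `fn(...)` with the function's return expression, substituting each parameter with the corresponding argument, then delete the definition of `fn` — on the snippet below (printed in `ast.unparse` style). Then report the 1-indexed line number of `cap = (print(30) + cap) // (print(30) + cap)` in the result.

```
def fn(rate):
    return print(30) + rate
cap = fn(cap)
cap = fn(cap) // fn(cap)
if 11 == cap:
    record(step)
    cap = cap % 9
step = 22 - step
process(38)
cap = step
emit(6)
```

2

Transformed code:
cap = print(30) + cap
cap = (print(30) + cap) // (print(30) + cap)
if 11 == cap:
    record(step)
    cap = cap % 9
step = 22 - step
process(38)
cap = step
emit(6)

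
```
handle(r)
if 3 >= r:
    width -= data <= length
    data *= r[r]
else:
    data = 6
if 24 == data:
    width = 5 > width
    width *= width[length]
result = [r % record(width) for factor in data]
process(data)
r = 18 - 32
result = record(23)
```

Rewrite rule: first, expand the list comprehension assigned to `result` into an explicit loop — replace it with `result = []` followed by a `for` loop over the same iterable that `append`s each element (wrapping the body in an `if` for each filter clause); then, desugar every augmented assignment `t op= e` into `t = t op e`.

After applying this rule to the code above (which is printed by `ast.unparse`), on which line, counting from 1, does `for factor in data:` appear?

11

Transformed code:
handle(r)
if 3 >= r:
    width = width - (data <= length)
    data = data * r[r]
else:
    data = 6
if 24 == data:
    width = 5 > width
    width = width * width[length]
result = []
for factor in data:
    result.append(r % record(width))
process(data)
r = 18 - 32
result = record(23)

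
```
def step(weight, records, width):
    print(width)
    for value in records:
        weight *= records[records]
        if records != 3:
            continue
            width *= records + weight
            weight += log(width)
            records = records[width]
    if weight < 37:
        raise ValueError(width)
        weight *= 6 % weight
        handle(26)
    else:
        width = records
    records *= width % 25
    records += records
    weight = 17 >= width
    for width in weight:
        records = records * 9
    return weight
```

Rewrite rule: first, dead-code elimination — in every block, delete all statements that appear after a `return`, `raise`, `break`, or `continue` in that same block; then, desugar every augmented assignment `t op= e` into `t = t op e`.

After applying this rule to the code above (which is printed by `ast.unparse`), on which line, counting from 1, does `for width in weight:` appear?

14

Transformed code:
def step(weight, records, width):
    print(width)
    for value in records:
        weight = weight * records[records]
        if records != 3:
            continue
    if weight < 37:
        raise ValueError(width)
    else:
        width = records
    records = records * (width % 25)
    records = records + records
    weight = 17 >= width
    for width in weight:
        records = records * 9
    return weight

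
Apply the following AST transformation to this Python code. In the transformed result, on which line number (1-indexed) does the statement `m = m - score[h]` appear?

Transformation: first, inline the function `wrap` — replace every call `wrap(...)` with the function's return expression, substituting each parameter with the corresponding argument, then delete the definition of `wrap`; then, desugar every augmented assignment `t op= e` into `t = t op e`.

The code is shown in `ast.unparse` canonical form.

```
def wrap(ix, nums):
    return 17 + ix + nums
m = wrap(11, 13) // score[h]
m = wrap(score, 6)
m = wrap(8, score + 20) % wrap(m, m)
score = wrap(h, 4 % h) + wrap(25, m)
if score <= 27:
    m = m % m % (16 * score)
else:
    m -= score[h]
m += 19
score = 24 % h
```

Transformed code:
m = (17 + 11 + 13) // score[h]
m = 17 + score + 6
m = (17 + 8 + (score + 20)) % (17 + m + m)
score = 17 + h + 4 % h + (17 + 25 + m)
if score <= 27:
    m = m % m % (16 * score)
else:
    m = m - score[h]
m = m + 19
score = 24 % h

8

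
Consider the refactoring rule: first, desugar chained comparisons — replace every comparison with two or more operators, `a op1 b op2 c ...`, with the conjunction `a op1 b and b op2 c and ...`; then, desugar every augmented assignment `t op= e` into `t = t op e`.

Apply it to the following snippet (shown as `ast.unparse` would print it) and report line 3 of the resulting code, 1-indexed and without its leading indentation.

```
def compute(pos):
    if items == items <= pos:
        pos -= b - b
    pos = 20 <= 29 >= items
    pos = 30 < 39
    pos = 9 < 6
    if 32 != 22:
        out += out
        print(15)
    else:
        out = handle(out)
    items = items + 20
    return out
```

Transformed code:
def compute(pos):
    if items == items and items <= pos:
        pos = pos - (b - b)
    pos = 20 <= 29 and 29 >= items
    pos = 30 < 39
    pos = 9 < 6
    if 32 != 22:
        out = out + out
        print(15)
    else:
        out = handle(out)
    items = items + 20
    return out

pos = pos - (b - b)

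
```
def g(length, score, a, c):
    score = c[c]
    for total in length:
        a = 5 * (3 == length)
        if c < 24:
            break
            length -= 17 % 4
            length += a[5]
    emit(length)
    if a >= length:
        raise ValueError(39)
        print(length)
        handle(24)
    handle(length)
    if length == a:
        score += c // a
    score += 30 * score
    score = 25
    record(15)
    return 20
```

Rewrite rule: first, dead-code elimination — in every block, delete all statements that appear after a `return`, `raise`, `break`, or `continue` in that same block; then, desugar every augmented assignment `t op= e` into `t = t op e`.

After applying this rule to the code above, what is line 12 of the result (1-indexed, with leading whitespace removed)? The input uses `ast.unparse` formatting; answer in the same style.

score = score + c // a

Transformed code:
def g(length, score, a, c):
    score = c[c]
    for total in length:
        a = 5 * (3 == length)
        if c < 24:
            break
    emit(length)
    if a >= length:
        raise ValueError(39)
    handle(length)
    if length == a:
        score = score + c // a
    score = score + 30 * score
    score = 25
    record(15)
    return 20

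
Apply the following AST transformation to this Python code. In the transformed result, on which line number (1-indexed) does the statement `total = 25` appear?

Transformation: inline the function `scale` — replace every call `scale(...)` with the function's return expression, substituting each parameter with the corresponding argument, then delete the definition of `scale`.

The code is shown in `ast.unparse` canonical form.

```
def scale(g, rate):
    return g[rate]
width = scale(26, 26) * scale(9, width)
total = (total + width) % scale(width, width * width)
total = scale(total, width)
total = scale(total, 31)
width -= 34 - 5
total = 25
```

Transformed code:
width = 26[26] * 9[width]
total = (total + width) % width[width * width]
total = total[width]
total = total[31]
width -= 34 - 5
total = 25

6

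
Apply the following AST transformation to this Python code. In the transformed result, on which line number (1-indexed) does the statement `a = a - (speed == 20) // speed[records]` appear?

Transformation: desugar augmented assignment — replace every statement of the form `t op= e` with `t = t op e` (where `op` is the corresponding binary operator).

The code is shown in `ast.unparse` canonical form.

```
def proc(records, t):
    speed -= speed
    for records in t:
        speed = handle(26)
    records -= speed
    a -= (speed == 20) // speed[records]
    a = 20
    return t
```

6

Transformed code:
def proc(records, t):
    speed = speed - speed
    for records in t:
        speed = handle(26)
    records = records - speed
    a = a - (speed == 20) // speed[records]
    a = 20
    return t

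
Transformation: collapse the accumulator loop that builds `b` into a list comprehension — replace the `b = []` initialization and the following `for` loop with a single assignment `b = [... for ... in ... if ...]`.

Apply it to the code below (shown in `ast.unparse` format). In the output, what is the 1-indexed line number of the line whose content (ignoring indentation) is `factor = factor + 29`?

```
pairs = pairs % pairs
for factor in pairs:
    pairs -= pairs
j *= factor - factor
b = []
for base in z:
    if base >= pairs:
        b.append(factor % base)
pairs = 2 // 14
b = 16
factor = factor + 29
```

Transformed code:
pairs = pairs % pairs
for factor in pairs:
    pairs -= pairs
j *= factor - factor
b = [factor % base for base in z if base >= pairs]
pairs = 2 // 14
b = 16
factor = factor + 29

8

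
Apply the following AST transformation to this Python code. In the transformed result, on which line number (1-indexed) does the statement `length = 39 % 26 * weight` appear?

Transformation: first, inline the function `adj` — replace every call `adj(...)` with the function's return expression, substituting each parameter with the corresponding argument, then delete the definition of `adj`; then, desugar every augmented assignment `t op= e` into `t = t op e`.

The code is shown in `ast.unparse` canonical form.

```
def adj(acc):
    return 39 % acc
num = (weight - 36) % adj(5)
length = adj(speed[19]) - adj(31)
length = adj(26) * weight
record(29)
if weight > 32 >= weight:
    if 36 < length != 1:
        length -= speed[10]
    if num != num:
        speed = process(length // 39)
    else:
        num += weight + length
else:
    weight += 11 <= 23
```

Transformed code:
num = (weight - 36) % (39 % 5)
length = 39 % speed[19] - 39 % 31
length = 39 % 26 * weight
record(29)
if weight > 32 >= weight:
    if 36 < length != 1:
        length = length - speed[10]
    if num != num:
        speed = process(length // 39)
    else:
        num = num + (weight + length)
else:
    weight = weight + (11 <= 23)

3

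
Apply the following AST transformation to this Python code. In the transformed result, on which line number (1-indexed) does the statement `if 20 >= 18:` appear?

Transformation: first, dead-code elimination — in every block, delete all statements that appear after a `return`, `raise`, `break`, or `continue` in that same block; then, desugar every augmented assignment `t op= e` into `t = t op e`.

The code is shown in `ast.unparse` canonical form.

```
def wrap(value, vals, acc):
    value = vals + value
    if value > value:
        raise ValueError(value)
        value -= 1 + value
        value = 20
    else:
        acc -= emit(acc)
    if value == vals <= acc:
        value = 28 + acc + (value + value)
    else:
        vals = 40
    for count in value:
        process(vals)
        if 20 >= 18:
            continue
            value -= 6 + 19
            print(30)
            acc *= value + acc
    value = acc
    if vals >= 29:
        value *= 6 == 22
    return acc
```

13

Transformed code:
def wrap(value, vals, acc):
    value = vals + value
    if value > value:
        raise ValueError(value)
    else:
        acc = acc - emit(acc)
    if value == vals <= acc:
        value = 28 + acc + (value + value)
    else:
        vals = 40
    for count in value:
        process(vals)
        if 20 >= 18:
            continue
    value = acc
    if vals >= 29:
        value = value * (6 == 22)
    return acc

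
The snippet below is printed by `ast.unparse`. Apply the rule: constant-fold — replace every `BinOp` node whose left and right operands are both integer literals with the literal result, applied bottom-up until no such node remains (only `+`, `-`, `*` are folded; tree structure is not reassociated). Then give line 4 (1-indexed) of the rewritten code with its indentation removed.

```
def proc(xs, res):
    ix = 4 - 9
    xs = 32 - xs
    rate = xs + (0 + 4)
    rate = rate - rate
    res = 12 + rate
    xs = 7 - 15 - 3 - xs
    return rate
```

Transformed code:
def proc(xs, res):
    ix = -5
    xs = 32 - xs
    rate = xs + 4
    rate = rate - rate
    res = 12 + rate
    xs = -11 - xs
    return rate

rate = xs + 4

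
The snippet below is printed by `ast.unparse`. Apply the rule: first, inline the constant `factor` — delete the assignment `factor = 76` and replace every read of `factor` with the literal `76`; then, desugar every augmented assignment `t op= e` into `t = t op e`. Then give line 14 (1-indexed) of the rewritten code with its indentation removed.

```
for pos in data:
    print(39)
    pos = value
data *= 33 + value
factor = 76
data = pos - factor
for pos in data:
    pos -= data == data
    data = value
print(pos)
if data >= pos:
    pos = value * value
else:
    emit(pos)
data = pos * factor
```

data = pos * 76

Transformed code:
for pos in data:
    print(39)
    pos = value
data = data * (33 + value)
data = pos - 76
for pos in data:
    pos = pos - (data == data)
    data = value
print(pos)
if data >= pos:
    pos = value * value
else:
    emit(pos)
data = pos * 76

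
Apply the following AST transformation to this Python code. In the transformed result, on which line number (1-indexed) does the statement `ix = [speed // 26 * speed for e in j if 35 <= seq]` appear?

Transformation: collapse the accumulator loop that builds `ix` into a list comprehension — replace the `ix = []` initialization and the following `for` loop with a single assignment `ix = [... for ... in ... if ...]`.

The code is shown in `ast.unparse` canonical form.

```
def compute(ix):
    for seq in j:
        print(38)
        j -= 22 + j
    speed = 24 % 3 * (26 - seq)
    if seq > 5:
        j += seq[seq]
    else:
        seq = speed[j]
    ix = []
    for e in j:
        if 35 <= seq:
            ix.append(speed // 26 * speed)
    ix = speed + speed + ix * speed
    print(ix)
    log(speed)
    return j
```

Transformed code:
def compute(ix):
    for seq in j:
        print(38)
        j -= 22 + j
    speed = 24 % 3 * (26 - seq)
    if seq > 5:
        j += seq[seq]
    else:
        seq = speed[j]
    ix = [speed // 26 * speed for e in j if 35 <= seq]
    ix = speed + speed + ix * speed
    print(ix)
    log(speed)
    return j

10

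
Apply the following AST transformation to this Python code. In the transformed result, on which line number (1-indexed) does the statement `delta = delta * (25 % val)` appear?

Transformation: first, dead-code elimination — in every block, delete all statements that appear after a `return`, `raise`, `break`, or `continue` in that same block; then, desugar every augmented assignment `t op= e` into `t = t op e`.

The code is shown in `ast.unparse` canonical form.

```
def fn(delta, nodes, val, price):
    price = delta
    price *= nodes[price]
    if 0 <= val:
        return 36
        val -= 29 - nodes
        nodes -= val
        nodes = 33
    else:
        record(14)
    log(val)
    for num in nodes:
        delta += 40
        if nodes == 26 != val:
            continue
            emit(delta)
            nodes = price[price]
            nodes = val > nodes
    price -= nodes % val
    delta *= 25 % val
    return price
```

Transformed code:
def fn(delta, nodes, val, price):
    price = delta
    price = price * nodes[price]
    if 0 <= val:
        return 36
    else:
        record(14)
    log(val)
    for num in nodes:
        delta = delta + 40
        if nodes == 26 != val:
            continue
    price = price - nodes % val
    delta = delta * (25 % val)
    return price

14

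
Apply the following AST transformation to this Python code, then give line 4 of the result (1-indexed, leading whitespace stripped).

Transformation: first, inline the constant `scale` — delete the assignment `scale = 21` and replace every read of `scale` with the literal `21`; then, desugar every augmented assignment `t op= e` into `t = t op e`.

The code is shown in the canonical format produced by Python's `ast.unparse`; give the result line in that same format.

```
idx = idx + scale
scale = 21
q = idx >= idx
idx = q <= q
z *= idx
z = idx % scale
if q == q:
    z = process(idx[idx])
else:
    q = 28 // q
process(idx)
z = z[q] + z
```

Transformed code:
idx = idx + 21
q = idx >= idx
idx = q <= q
z = z * idx
z = idx % 21
if q == q:
    z = process(idx[idx])
else:
    q = 28 // q
process(idx)
z = z[q] + z

z = z * idx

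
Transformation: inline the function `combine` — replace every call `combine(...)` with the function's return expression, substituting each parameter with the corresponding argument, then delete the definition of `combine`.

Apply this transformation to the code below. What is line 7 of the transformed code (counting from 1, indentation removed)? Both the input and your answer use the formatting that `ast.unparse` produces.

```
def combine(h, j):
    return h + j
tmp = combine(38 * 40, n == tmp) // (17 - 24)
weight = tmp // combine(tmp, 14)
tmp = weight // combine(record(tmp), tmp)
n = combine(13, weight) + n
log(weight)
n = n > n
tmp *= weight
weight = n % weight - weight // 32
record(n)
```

Transformed code:
tmp = (38 * 40 + (n == tmp)) // (17 - 24)
weight = tmp // (tmp + 14)
tmp = weight // (record(tmp) + tmp)
n = 13 + weight + n
log(weight)
n = n > n
tmp *= weight
weight = n % weight - weight // 32
record(n)

tmp *= weight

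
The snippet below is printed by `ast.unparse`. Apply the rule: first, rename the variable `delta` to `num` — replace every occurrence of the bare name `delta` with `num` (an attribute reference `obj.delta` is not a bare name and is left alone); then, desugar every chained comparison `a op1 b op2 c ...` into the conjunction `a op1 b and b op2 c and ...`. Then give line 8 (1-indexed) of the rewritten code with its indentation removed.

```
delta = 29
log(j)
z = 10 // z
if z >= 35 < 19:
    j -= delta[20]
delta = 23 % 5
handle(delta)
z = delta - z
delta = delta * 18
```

Transformed code:
num = 29
log(j)
z = 10 // z
if z >= 35 and 35 < 19:
    j -= num[20]
num = 23 % 5
handle(num)
z = num - z
num = num * 18

z = num - z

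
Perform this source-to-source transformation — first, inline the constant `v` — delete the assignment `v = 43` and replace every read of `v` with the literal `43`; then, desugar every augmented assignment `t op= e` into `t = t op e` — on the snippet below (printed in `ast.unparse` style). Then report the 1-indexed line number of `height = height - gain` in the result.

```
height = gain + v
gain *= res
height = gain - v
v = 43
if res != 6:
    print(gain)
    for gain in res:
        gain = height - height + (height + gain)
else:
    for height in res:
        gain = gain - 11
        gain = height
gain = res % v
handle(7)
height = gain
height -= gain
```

Transformed code:
height = gain + 43
gain = gain * res
height = gain - 43
if res != 6:
    print(gain)
    for gain in res:
        gain = height - height + (height + gain)
else:
    for height in res:
        gain = gain - 11
        gain = height
gain = res % 43
handle(7)
height = gain
height = height - gain

15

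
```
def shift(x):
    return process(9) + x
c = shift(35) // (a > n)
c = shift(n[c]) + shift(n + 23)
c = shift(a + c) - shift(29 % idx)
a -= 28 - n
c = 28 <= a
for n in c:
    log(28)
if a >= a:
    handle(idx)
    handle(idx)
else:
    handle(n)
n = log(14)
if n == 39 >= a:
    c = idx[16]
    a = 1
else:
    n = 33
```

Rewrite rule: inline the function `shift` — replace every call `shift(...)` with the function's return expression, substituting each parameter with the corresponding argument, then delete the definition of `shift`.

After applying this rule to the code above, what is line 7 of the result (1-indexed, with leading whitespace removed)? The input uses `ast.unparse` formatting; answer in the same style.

Transformed code:
c = (process(9) + 35) // (a > n)
c = process(9) + n[c] + (process(9) + (n + 23))
c = process(9) + (a + c) - (process(9) + 29 % idx)
a -= 28 - n
c = 28 <= a
for n in c:
    log(28)
if a >= a:
    handle(idx)
    handle(idx)
else:
    handle(n)
n = log(14)
if n == 39 >= a:
    c = idx[16]
    a = 1
else:
    n = 33

log(28)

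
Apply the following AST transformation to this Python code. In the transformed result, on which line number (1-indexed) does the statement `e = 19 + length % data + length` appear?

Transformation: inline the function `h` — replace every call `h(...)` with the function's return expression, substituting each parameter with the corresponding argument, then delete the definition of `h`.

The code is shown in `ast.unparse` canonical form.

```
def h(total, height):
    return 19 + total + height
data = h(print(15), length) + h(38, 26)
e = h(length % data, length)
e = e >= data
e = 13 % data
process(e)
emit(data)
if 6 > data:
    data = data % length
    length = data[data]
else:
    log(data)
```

Transformed code:
data = 19 + print(15) + length + (19 + 38 + 26)
e = 19 + length % data + length
e = e >= data
e = 13 % data
process(e)
emit(data)
if 6 > data:
    data = data % length
    length = data[data]
else:
    log(data)

2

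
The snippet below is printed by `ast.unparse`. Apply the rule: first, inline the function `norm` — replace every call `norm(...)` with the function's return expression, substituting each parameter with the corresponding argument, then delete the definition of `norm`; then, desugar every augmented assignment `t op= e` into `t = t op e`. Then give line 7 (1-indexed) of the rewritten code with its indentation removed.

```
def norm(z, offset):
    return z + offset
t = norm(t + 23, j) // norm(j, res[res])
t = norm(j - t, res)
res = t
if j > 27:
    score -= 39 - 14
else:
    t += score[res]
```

t = t + score[res]

Transformed code:
t = (t + 23 + j) // (j + res[res])
t = j - t + res
res = t
if j > 27:
    score = score - (39 - 14)
else:
    t = t + score[res]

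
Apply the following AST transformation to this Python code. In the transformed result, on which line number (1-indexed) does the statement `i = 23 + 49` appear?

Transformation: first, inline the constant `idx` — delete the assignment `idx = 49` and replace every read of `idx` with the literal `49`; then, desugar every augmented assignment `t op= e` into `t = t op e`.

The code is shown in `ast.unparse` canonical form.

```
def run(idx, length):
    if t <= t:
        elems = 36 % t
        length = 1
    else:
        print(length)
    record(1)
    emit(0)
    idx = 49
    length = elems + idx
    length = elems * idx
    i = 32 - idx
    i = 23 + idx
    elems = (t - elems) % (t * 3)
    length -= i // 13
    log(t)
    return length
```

12

Transformed code:
def run(idx, length):
    if t <= t:
        elems = 36 % t
        length = 1
    else:
        print(length)
    record(1)
    emit(0)
    length = elems + 49
    length = elems * 49
    i = 32 - 49
    i = 23 + 49
    elems = (t - elems) % (t * 3)
    length = length - i // 13
    log(t)
    return length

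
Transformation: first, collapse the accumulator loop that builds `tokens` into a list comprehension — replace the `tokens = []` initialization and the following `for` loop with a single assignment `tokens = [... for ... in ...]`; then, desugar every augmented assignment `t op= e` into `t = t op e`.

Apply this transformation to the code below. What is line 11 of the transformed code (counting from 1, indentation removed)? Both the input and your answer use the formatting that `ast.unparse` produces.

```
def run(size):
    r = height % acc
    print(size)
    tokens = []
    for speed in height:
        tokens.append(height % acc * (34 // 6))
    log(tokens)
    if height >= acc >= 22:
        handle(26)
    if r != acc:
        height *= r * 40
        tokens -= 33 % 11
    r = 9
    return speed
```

Transformed code:
def run(size):
    r = height % acc
    print(size)
    tokens = [height % acc * (34 // 6) for speed in height]
    log(tokens)
    if height >= acc >= 22:
        handle(26)
    if r != acc:
        height = height * (r * 40)
        tokens = tokens - 33 % 11
    r = 9
    return speed

r = 9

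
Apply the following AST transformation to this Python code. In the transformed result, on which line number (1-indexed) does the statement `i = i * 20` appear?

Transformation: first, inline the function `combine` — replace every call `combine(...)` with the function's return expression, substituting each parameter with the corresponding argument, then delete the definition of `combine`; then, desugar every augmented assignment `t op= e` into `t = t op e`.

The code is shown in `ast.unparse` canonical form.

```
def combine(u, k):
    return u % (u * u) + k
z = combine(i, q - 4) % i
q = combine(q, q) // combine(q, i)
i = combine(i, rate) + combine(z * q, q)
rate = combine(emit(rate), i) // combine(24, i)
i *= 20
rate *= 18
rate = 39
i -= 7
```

5

Transformed code:
z = (i % (i * i) + (q - 4)) % i
q = (q % (q * q) + q) // (q % (q * q) + i)
i = i % (i * i) + rate + (z * q % (z * q * (z * q)) + q)
rate = (emit(rate) % (emit(rate) * emit(rate)) + i) // (24 % (24 * 24) + i)
i = i * 20
rate = rate * 18
rate = 39
i = i - 7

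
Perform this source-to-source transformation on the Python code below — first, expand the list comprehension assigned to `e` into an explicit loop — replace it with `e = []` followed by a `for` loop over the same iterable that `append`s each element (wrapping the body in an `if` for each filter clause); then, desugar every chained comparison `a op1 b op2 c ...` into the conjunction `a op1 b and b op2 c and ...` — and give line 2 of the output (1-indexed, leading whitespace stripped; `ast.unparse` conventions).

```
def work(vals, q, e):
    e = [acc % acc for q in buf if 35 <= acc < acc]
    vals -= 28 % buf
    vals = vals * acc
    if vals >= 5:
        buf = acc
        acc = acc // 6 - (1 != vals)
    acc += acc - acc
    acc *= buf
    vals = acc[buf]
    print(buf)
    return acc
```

e = []

Transformed code:
def work(vals, q, e):
    e = []
    for q in buf:
        if 35 <= acc and acc < acc:
            e.append(acc % acc)
    vals -= 28 % buf
    vals = vals * acc
    if vals >= 5:
        buf = acc
        acc = acc // 6 - (1 != vals)
    acc += acc - acc
    acc *= buf
    vals = acc[buf]
    print(buf)
    return acc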